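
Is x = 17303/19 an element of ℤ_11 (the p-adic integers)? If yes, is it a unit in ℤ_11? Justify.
x ∈ ℤ_11 but not a unit; v_11(x) = 3 > 0

ℤ_11 = {x ∈ ℚ_11 : v_11(x) ≥ 0} and ℤ_11^× = {x ∈ ℤ_11 : v_11(x) = 0}. Here v_11(17303/19) = v_11(num) − v_11(den) = 3; compare against these criteria.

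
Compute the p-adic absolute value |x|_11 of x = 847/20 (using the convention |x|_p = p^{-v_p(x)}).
|847/20|_11 = 1/121

Step 1 — compute v_11(x) by factoring powers of 11 out of the numerator and denominator: v_11(847/20) = 2. Step 2 — apply |x|_p = p^{-v_p(x)} = 11^{-2} = 1/121.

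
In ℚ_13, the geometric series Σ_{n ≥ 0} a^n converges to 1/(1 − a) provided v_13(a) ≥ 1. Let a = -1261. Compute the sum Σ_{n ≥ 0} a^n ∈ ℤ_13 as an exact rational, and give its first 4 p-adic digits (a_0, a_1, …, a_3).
Σ a^n = 1/(1 − a) = 1/1262;  first 4 digits = (1, 7, 2, 0)

v_13(a) = 1 ≥ 1, so the series converges in ℤ_13 to 1/(1 − a) = 1/(1 − (-1261)) = 1/1262. Expand this rational in ℤ_13: compute digits iteratively via d_i = x_i mod 13, x_{i+1} = (x_i − d_i)/13. The first 4 digits are (1, 7, 2, 0).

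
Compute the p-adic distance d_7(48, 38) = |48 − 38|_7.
d_7(48, 38) = 1

Step 1 — x − y = 48 − 38 = 10. Step 2 — v_7(10) = 0 (factor: 10 = (7^0 · 10); the sign does not affect v_p). Step 3 — |x − y|_7 = 7^{0} = 1.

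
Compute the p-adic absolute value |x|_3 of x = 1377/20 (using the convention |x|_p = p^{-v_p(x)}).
|1377/20|_3 = 1/81

Step 1 — compute v_3(x) by factoring powers of 3 out of the numerator and denominator: v_3(1377/20) = 4. Step 2 — apply |x|_p = p^{-v_p(x)} = 3^{-4} = 1/81.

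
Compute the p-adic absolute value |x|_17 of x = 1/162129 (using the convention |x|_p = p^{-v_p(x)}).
|1/162129|_17 = 4913

Step 1 — compute v_17(x) by factoring powers of 17 out of the numerator and denominator: v_17(1/162129) = -3. Step 2 — apply |x|_p = p^{-v_p(x)} = 17^{3} = 4913.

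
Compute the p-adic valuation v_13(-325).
v_13(-325) = 1

v_13(n) is the largest exponent k such that 13^k divides n. Factor out: -325 = -13^1 · 25. (Sign doesn't affect v_p.) So v_13(-325) = 1.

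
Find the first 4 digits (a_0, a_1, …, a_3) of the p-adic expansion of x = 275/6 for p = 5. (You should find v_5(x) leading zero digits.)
(a_0, …, a_3) = (0, 0, 1, 1)

v_5(275/6) = 2, so a_0 = ... = a_1 = 0. Factor out: x = 5^2 · u with u = 11/6 a unit in ℤ_5. Expand u iteratively via a_{v+i} = u_i mod 5, u_{i+1} = (u_i − a_{v+i})/5:
  u_0 = 11/6;  a_2 = 1;  u_1 = (u_0 − 1)/5 = 1/6
  u_1 = 1/6;  a_3 = 1;  u_2 = (u_1 − 1)/5 = -1/6
Digits: (0, 0, 1, 1).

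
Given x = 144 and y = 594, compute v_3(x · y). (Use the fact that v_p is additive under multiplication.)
v_3(85536) = 5

v_p(x) = 2 (factor: 144 = 3^2 · 16); v_p(y) = 3 (factor: 594 = 3^3 · 22). Additivity: v_p(xy) = v_p(x) + v_p(y) = 2 + 3 = 5. (Direct check: xy = 85536 = 3^5 · (352).)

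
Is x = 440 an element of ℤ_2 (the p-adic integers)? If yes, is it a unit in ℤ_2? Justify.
x ∈ ℤ_2 but not a unit; v_2(x) = 3 > 0

ℤ_2 = {x ∈ ℚ_2 : v_2(x) ≥ 0} and ℤ_2^× = {x ∈ ℤ_2 : v_2(x) = 0}. Here v_2(440) = v_2(num) − v_2(den) = 3; compare against these criteria.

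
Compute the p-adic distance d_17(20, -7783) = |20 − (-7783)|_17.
d_17(20, -7783) = 1/289

Step 1 — x − y = 20 − (-7783) = 7803. Step 2 — v_17(7803) = 2 (factor: 7803 = (17^2 · 27); the sign does not affect v_p). Step 3 — |x − y|_17 = 17^{-2} = 1/289.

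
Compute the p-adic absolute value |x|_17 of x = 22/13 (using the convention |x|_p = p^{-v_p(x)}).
|22/13|_17 = 1

Step 1 — compute v_17(x) by factoring powers of 17 out of the numerator and denominator: v_17(22/13) = 0. Step 2 — apply |x|_p = p^{-v_p(x)} = 17^{0} = 1.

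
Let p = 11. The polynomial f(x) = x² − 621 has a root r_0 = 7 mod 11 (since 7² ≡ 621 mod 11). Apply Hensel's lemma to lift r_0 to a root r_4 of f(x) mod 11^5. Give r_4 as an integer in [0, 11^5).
r_4 = 67635 (mod 161051)

Hensel's recurrence: r_{i+1} = r_i − f(r_i)·(f′(r_i))^{-1} mod 11^{i+2}, with f′(x) = 2x. Iterate:
  r_0 = 7 (mod 11)
  r_1 = 117 (mod 121)
  r_2 = 1085 (mod 1331)
  r_3 = 9071 (mod 14641)
  r_4 = 67635 (mod 161051)
Final: r_4 = 67635, and one checks f(r_4) ≡ 0 mod 11^5.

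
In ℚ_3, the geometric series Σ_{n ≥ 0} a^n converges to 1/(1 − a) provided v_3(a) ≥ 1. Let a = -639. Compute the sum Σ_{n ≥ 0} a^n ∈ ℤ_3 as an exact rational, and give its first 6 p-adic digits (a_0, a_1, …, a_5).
Σ a^n = 1/(1 − a) = 1/640;  first 6 digits = (1, 0, 1, 0, 2, 0)

v_3(a) = 2 ≥ 1, so the series converges in ℤ_3 to 1/(1 − a) = 1/(1 − (-639)) = 1/640. Expand this rational in ℤ_3: compute digits iteratively via d_i = x_i mod 3, x_{i+1} = (x_i − d_i)/3. The first 6 digits are (1, 0, 1, 0, 2, 0).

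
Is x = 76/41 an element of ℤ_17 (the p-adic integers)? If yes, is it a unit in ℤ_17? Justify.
x ∈ ℤ_17^× (unit); v_17(x) = 0

ℤ_17 = {x ∈ ℚ_17 : v_17(x) ≥ 0} and ℤ_17^× = {x ∈ ℤ_17 : v_17(x) = 0}. Here v_17(76/41) = v_17(num) − v_17(den) = 0; compare against these criteria.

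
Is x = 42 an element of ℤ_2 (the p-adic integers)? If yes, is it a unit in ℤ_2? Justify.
x ∈ ℤ_2 but not a unit; v_2(x) = 1 > 0

ℤ_2 = {x ∈ ℚ_2 : v_2(x) ≥ 0} and ℤ_2^× = {x ∈ ℤ_2 : v_2(x) = 0}. Here v_2(42) = v_2(num) − v_2(den) = 1; compare against these criteria.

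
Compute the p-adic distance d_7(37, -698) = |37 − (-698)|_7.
d_7(37, -698) = 1/49

Step 1 — x − y = 37 − (-698) = 735. Step 2 — v_7(735) = 2 (factor: 735 = (7^2 · 15); the sign does not affect v_p). Step 3 — |x − y|_7 = 7^{-2} = 1/49.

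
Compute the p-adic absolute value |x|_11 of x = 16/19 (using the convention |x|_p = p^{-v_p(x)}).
|16/19|_11 = 1

Step 1 — compute v_11(x) by factoring powers of 11 out of the numerator and denominator: v_11(16/19) = 0. Step 2 — apply |x|_p = p^{-v_p(x)} = 11^{0} = 1.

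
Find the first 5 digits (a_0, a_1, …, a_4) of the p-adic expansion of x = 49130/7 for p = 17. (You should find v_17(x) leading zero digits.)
(a_0, …, a_4) = (0, 0, 0, 16, 4)

v_17(49130/7) = 3, so a_0 = ... = a_2 = 0. Factor out: x = 17^3 · u with u = 10/7 a unit in ℤ_17. Expand u iteratively via a_{v+i} = u_i mod 17, u_{i+1} = (u_i − a_{v+i})/17:
  u_0 = 10/7;  a_3 = 16;  u_1 = (u_0 − 16)/17 = -6/7
  u_1 = -6/7;  a_4 = 4;  u_2 = (u_1 − 4)/17 = -2/7
Digits: (0, 0, 0, 16, 4).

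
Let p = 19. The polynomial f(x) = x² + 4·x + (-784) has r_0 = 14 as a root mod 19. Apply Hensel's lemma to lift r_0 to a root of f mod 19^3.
r_2 = 166 (mod 6859)

Hensel: r_{i+1} = r_i − f(r_i)·(f′(r_i))^{-1} mod 19^{i+2}, f′(x) = 2x + 4. Iterate:
  r_0 = 14 (mod 19)
  r_1 = 166 (mod 361)
  r_2 = 166 (mod 6859)
Final: r = 166 satisfies f(r) ≡ 0 mod 19^3.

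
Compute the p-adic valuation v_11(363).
v_11(363) = 2

v_11(n) is the largest exponent k such that 11^k divides n. Factor out: 363 = 11^2 · 3. (Sign doesn't affect v_p.) So v_11(363) = 2.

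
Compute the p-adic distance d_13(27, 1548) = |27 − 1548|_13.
d_13(27, 1548) = 1/169

Step 1 — x − y = 27 − 1548 = -1521. Step 2 — v_13(-1521) = 2 (factor: -1521 = −(13^2 · 9); the sign does not affect v_p). Step 3 — |x − y|_13 = 13^{-2} = 1/169.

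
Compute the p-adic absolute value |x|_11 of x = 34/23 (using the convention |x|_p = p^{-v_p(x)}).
|34/23|_11 = 1

Step 1 — compute v_11(x) by factoring powers of 11 out of the numerator and denominator: v_11(34/23) = 0. Step 2 — apply |x|_p = p^{-v_p(x)} = 11^{0} = 1.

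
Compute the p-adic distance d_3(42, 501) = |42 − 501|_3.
d_3(42, 501) = 1/27

Step 1 — x − y = 42 − 501 = -459. Step 2 — v_3(-459) = 3 (factor: -459 = −(3^3 · 17); the sign does not affect v_p). Step 3 — |x − y|_3 = 3^{-3} = 1/27.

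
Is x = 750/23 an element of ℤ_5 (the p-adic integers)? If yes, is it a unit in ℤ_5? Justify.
x ∈ ℤ_5 but not a unit; v_5(x) = 3 > 0

ℤ_5 = {x ∈ ℚ_5 : v_5(x) ≥ 0} and ℤ_5^× = {x ∈ ℤ_5 : v_5(x) = 0}. Here v_5(750/23) = v_5(num) − v_5(den) = 3; compare against these criteria.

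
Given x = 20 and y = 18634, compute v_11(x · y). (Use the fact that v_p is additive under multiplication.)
v_11(372680) = 3

v_p(x) = 0 (factor: 20 = 11^0 · 20); v_p(y) = 3 (factor: 18634 = 11^3 · 14). Additivity: v_p(xy) = v_p(x) + v_p(y) = 0 + 3 = 3. (Direct check: xy = 372680 = 11^3 · (280).)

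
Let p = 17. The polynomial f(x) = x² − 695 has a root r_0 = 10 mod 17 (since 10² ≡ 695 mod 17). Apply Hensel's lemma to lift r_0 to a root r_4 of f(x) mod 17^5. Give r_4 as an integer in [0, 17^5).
r_4 = 946009 (mod 1419857)

Hensel's recurrence: r_{i+1} = r_i − f(r_i)·(f′(r_i))^{-1} mod 17^{i+2}, with f′(x) = 2x. Iterate:
  r_0 = 10 (mod 17)
  r_1 = 112 (mod 289)
  r_2 = 2713 (mod 4913)
  r_3 = 27278 (mod 83521)
  r_4 = 946009 (mod 1419857)
Final: r_4 = 946009, and one checks f(r_4) ≡ 0 mod 17^5.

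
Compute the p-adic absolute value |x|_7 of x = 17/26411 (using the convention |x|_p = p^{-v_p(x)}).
|17/26411|_7 = 2401

Step 1 — compute v_7(x) by factoring powers of 7 out of the numerator and denominator: v_7(17/26411) = -4. Step 2 — apply |x|_p = p^{-v_p(x)} = 7^{4} = 2401.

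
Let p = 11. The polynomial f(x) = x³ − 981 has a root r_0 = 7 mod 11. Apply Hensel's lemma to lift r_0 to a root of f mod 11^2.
r_1 = 106 (mod 121)

Hensel: r_{i+1} = r_i − f(r_i)/f′(r_i) mod 11^{i+2}, where f′(x) = 3x². Iterate:
  r_0 = 7 (mod 11)
  r_1 = 106 (mod 121)
Final: r = 106 with f(r) ≡ 0 mod 11^2.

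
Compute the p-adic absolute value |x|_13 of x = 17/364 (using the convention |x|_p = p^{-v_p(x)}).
|17/364|_13 = 13

Step 1 — compute v_13(x) by factoring powers of 13 out of the numerator and denominator: v_13(17/364) = -1. Step 2 — apply |x|_p = p^{-v_p(x)} = 13^{1} = 13.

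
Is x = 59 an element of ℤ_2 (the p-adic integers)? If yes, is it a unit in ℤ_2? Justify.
x ∈ ℤ_2^× (unit); v_2(x) = 0

ℤ_2 = {x ∈ ℚ_2 : v_2(x) ≥ 0} and ℤ_2^× = {x ∈ ℤ_2 : v_2(x) = 0}. Here v_2(59) = v_2(num) − v_2(den) = 0; compare against these criteria.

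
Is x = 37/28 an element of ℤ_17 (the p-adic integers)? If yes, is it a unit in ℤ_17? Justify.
x ∈ ℤ_17^× (unit); v_17(x) = 0

ℤ_17 = {x ∈ ℚ_17 : v_17(x) ≥ 0} and ℤ_17^× = {x ∈ ℤ_17 : v_17(x) = 0}. Here v_17(37/28) = v_17(num) − v_17(den) = 0; compare against these criteria.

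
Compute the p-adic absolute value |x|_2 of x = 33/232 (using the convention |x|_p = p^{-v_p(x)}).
|33/232|_2 = 8

Step 1 — compute v_2(x) by factoring powers of 2 out of the numerator and denominator: v_2(33/232) = -3. Step 2 — apply |x|_p = p^{-v_p(x)} = 2^{3} = 8.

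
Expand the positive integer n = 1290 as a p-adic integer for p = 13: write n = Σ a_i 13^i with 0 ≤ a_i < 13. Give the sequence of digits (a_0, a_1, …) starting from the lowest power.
(a_0, a_1, …) = (3, 8, 7)

Repeated division by 13 gives the digits low-to-high: 1290 = 3 + 8·13^1 + 7·13^2. Digit sequence: (3, 8, 7).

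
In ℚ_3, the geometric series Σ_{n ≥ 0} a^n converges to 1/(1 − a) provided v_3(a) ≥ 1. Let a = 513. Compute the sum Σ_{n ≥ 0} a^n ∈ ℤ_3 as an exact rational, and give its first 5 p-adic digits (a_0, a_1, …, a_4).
Σ a^n = 1/(1 − a) = -1/512;  first 5 digits = (1, 0, 0, 1, 0)

v_3(a) = 3 ≥ 1, so the series converges in ℤ_3 to 1/(1 − a) = 1/(1 − 513) = -1/512. Expand this rational in ℤ_3: compute digits iteratively via d_i = x_i mod 3, x_{i+1} = (x_i − d_i)/3. The first 5 digits are (1, 0, 0, 1, 0).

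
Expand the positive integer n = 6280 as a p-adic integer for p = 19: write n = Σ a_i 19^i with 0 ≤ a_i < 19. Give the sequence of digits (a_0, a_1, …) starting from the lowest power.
(a_0, a_1, …) = (10, 7, 17)

Repeated division by 19 gives the digits low-to-high: 6280 = 10 + 7·19^1 + 17·19^2. Digit sequence: (10, 7, 17).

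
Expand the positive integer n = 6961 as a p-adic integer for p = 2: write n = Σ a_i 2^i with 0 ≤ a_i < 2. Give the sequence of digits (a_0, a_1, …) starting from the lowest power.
(a_0, a_1, …) = (1, 0, 0, 0, 1, 1, 0, 0, 1, 1, 0, 1, 1)

Repeated division by 2 gives the digits low-to-high: 6961 = 1 + 1·2^4 + 1·2^5 + 1·2^8 + 1·2^9 + 1·2^11 + 1·2^12. Digit sequence: (1, 0, 0, 0, 1, 1, 0, 0, 1, 1, 0, 1, 1).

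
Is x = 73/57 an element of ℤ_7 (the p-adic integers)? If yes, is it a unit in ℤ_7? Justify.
x ∈ ℤ_7^× (unit); v_7(x) = 0

ℤ_7 = {x ∈ ℚ_7 : v_7(x) ≥ 0} and ℤ_7^× = {x ∈ ℤ_7 : v_7(x) = 0}. Here v_7(73/57) = v_7(num) − v_7(den) = 0; compare against these criteria.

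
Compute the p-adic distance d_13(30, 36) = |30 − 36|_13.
d_13(30, 36) = 1

Step 1 — x − y = 30 − 36 = -6. Step 2 — v_13(-6) = 0 (factor: -6 = −(13^0 · 6); the sign does not affect v_p). Step 3 — |x − y|_13 = 13^{0} = 1.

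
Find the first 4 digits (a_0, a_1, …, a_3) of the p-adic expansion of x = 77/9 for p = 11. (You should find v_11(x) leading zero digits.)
(a_0, …, a_3) = (0, 2, 6, 8)

v_11(77/9) = 1, so a_0 = ... = a_0 = 0. Factor out: x = 11^1 · u with u = 7/9 a unit in ℤ_11. Expand u iteratively via a_{v+i} = u_i mod 11, u_{i+1} = (u_i − a_{v+i})/11:
  u_0 = 7/9;  a_1 = 2;  u_1 = (u_0 − 2)/11 = -1/9
  u_1 = -1/9;  a_2 = 6;  u_2 = (u_1 − 6)/11 = -5/9
  u_2 = -5/9;  a_3 = 8;  u_3 = (u_2 − 8)/11 = -7/9
Digits: (0, 2, 6, 8).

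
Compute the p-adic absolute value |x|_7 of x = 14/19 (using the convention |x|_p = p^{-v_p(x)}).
|14/19|_7 = 1/7

Step 1 — compute v_7(x) by factoring powers of 7 out of the numerator and denominator: v_7(14/19) = 1. Step 2 — apply |x|_p = p^{-v_p(x)} = 7^{-1} = 1/7.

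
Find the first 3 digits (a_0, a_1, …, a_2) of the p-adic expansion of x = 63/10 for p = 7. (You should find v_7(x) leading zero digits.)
(a_0, …, a_2) = (0, 3, 6)

v_7(63/10) = 1, so a_0 = ... = a_0 = 0. Factor out: x = 7^1 · u with u = 9/10 a unit in ℤ_7. Expand u iteratively via a_{v+i} = u_i mod 7, u_{i+1} = (u_i − a_{v+i})/7:
  u_0 = 9/10;  a_1 = 3;  u_1 = (u_0 − 3)/7 = -3/10
  u_1 = -3/10;  a_2 = 6;  u_2 = (u_1 − 6)/7 = -9/10
Digits: (0, 3, 6).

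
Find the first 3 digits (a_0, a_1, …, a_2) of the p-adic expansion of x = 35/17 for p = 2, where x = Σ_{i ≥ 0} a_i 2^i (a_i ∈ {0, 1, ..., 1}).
(a_0, …, a_2) = (1, 1, 0)

v_2(35/17) = 0 (numerator and denominator both coprime to 2), so x ∈ ℤ_2^×. Compute digits iteratively via a_i = x_i mod 2, x_{i+1} = (x_i − a_i)/2, with x_0 = x:
  x_0 = 35/17;  a_0 = 1;  x_1 = (x_0 − 1)/2 = 9/17
  x_1 = 9/17;  a_1 = 1;  x_2 = (x_1 − 1)/2 = -4/17
  x_2 = -4/17;  a_2 = 0;  x_3 = (x_2 − 0)/2 = -2/17
Digits: (1, 1, 0).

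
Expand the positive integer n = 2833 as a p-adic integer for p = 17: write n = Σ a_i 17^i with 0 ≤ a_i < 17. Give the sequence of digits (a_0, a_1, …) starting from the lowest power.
(a_0, a_1, …) = (11, 13, 9)

Repeated division by 17 gives the digits low-to-high: 2833 = 11 + 13·17^1 + 9·17^2. Digit sequence: (11, 13, 9).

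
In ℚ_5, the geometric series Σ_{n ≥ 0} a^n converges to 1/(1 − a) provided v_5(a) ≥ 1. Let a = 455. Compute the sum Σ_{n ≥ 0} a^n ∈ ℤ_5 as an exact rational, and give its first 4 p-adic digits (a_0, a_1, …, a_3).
Σ a^n = 1/(1 − a) = -1/454;  first 4 digits = (1, 1, 4, 0)

v_5(a) = 1 ≥ 1, so the series converges in ℤ_5 to 1/(1 − a) = 1/(1 − 455) = -1/454. Expand this rational in ℤ_5: compute digits iteratively via d_i = x_i mod 5, x_{i+1} = (x_i − d_i)/5. The first 4 digits are (1, 1, 4, 0).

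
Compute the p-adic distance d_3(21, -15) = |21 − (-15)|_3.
d_3(21, -15) = 1/9

Step 1 — x − y = 21 − (-15) = 36. Step 2 — v_3(36) = 2 (factor: 36 = (3^2 · 4); the sign does not affect v_p). Step 3 — |x − y|_3 = 3^{-2} = 1/9.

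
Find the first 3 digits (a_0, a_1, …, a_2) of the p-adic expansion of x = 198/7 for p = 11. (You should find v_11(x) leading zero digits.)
(a_0, …, a_2) = (0, 1, 8)

v_11(198/7) = 1, so a_0 = ... = a_0 = 0. Factor out: x = 11^1 · u with u = 18/7 a unit in ℤ_11. Expand u iteratively via a_{v+i} = u_i mod 11, u_{i+1} = (u_i − a_{v+i})/11:
  u_0 = 18/7;  a_1 = 1;  u_1 = (u_0 − 1)/11 = 1/7
  u_1 = 1/7;  a_2 = 8;  u_2 = (u_1 − 8)/11 = -5/7
Digits: (0, 1, 8).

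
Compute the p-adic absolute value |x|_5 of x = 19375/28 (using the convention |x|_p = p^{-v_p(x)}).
|19375/28|_5 = 1/625

Step 1 — compute v_5(x) by factoring powers of 5 out of the numerator and denominator: v_5(19375/28) = 4. Step 2 — apply |x|_p = p^{-v_p(x)} = 5^{-4} = 1/625.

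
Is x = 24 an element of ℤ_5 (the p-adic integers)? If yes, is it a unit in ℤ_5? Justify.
x ∈ ℤ_5^× (unit); v_5(x) = 0

ℤ_5 = {x ∈ ℚ_5 : v_5(x) ≥ 0} and ℤ_5^× = {x ∈ ℤ_5 : v_5(x) = 0}. Here v_5(24) = v_5(num) − v_5(den) = 0; compare against these criteria.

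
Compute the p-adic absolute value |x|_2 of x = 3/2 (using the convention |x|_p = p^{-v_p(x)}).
|3/2|_2 = 2

Step 1 — compute v_2(x) by factoring powers of 2 out of the numerator and denominator: v_2(3/2) = -1. Step 2 — apply |x|_p = p^{-v_p(x)} = 2^{1} = 2.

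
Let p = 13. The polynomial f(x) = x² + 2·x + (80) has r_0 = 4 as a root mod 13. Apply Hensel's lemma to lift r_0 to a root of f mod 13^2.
r_1 = 95 (mod 169)

Hensel: r_{i+1} = r_i − f(r_i)·(f′(r_i))^{-1} mod 13^{i+2}, f′(x) = 2x + 2. Iterate:
  r_0 = 4 (mod 13)
  r_1 = 95 (mod 169)
Final: r = 95 satisfies f(r) ≡ 0 mod 13^2.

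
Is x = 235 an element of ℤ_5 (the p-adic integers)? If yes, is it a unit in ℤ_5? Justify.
x ∈ ℤ_5 but not a unit; v_5(x) = 1 > 0

ℤ_5 = {x ∈ ℚ_5 : v_5(x) ≥ 0} and ℤ_5^× = {x ∈ ℤ_5 : v_5(x) = 0}. Here v_5(235) = v_5(num) − v_5(den) = 1; compare against these criteria.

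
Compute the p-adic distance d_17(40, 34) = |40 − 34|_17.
d_17(40, 34) = 1

Step 1 — x − y = 40 − 34 = 6. Step 2 — v_17(6) = 0 (factor: 6 = (17^0 · 6); the sign does not affect v_p). Step 3 — |x − y|_17 = 17^{0} = 1.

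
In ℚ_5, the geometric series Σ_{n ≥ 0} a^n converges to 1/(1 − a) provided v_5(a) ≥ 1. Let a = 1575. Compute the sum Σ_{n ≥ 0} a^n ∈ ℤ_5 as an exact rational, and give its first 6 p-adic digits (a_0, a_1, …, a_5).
Σ a^n = 1/(1 − a) = -1/1574;  first 6 digits = (1, 0, 3, 2, 1, 4)

v_5(a) = 2 ≥ 1, so the series converges in ℤ_5 to 1/(1 − a) = 1/(1 − 1575) = -1/1574. Expand this rational in ℤ_5: compute digits iteratively via d_i = x_i mod 5, x_{i+1} = (x_i − d_i)/5. The first 6 digits are (1, 0, 3, 2, 1, 4).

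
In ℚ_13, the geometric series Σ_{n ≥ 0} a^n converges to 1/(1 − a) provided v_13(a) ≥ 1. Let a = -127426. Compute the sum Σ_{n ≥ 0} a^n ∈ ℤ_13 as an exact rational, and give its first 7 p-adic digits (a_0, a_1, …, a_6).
Σ a^n = 1/(1 − a) = 1/127427;  first 7 digits = (1, 0, 0, 7, 8, 12, 9)

v_13(a) = 3 ≥ 1, so the series converges in ℤ_13 to 1/(1 − a) = 1/(1 − (-127426)) = 1/127427. Expand this rational in ℤ_13: compute digits iteratively via d_i = x_i mod 13, x_{i+1} = (x_i − d_i)/13. The first 7 digits are (1, 0, 0, 7, 8, 12, 9).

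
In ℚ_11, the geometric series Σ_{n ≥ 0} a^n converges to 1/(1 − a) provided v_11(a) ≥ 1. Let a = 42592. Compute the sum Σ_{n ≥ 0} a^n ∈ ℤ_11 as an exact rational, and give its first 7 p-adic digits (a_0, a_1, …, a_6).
Σ a^n = 1/(1 − a) = -1/42591;  first 7 digits = (1, 0, 0, 10, 2, 0, 1)

v_11(a) = 3 ≥ 1, so the series converges in ℤ_11 to 1/(1 − a) = 1/(1 − 42592) = -1/42591. Expand this rational in ℤ_11: compute digits iteratively via d_i = x_i mod 11, x_{i+1} = (x_i − d_i)/11. The first 7 digits are (1, 0, 0, 10, 2, 0, 1).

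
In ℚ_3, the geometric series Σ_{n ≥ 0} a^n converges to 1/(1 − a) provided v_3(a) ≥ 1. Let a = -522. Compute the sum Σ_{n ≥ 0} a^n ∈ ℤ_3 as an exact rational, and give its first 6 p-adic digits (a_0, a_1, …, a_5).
Σ a^n = 1/(1 − a) = 1/523;  first 6 digits = (1, 0, 2, 1, 0, 0)

v_3(a) = 2 ≥ 1, so the series converges in ℤ_3 to 1/(1 − a) = 1/(1 − (-522)) = 1/523. Expand this rational in ℤ_3: compute digits iteratively via d_i = x_i mod 3, x_{i+1} = (x_i − d_i)/3. The first 6 digits are (1, 0, 2, 1, 0, 0).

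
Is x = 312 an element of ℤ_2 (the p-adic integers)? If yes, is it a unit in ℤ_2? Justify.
x ∈ ℤ_2 but not a unit; v_2(x) = 3 > 0

ℤ_2 = {x ∈ ℚ_2 : v_2(x) ≥ 0} and ℤ_2^× = {x ∈ ℤ_2 : v_2(x) = 0}. Here v_2(312) = v_2(num) − v_2(den) = 3; compare against these criteria.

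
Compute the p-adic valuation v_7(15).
v_7(15) = 0

v_7(n) is the largest exponent k such that 7^k divides n. Factor out: 15 = 7^0 · 15. (Sign doesn't affect v_p.) So v_7(15) = 0.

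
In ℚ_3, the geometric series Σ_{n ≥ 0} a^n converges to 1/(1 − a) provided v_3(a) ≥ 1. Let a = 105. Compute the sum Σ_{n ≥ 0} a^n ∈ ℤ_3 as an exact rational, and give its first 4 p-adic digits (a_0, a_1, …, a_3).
Σ a^n = 1/(1 − a) = -1/104;  first 4 digits = (1, 2, 0, 0)

v_3(a) = 1 ≥ 1, so the series converges in ℤ_3 to 1/(1 − a) = 1/(1 − 105) = -1/104. Expand this rational in ℤ_3: compute digits iteratively via d_i = x_i mod 3, x_{i+1} = (x_i − d_i)/3. The first 4 digits are (1, 2, 0, 0).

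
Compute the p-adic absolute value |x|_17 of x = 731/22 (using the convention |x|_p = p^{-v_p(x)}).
|731/22|_17 = 1/17

Step 1 — compute v_17(x) by factoring powers of 17 out of the numerator and denominator: v_17(731/22) = 1. Step 2 — apply |x|_p = p^{-v_p(x)} = 17^{-1} = 1/17.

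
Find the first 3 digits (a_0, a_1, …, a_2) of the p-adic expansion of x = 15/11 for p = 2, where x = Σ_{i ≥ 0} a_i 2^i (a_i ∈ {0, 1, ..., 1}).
(a_0, …, a_2) = (1, 0, 1)

v_2(15/11) = 0 (numerator and denominator both coprime to 2), so x ∈ ℤ_2^×. Compute digits iteratively via a_i = x_i mod 2, x_{i+1} = (x_i − a_i)/2, with x_0 = x:
  x_0 = 15/11;  a_0 = 1;  x_1 = (x_0 − 1)/2 = 2/11
  x_1 = 2/11;  a_1 = 0;  x_2 = (x_1 − 0)/2 = 1/11
  x_2 = 1/11;  a_2 = 1;  x_3 = (x_2 − 1)/2 = -5/11
Digits: (1, 0, 1).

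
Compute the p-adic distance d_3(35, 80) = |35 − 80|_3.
d_3(35, 80) = 1/9

Step 1 — x − y = 35 − 80 = -45. Step 2 — v_3(-45) = 2 (factor: -45 = −(3^2 · 5); the sign does not affect v_p). Step 3 — |x − y|_3 = 3^{-2} = 1/9.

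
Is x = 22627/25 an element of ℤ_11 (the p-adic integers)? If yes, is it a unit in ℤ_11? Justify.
x ∈ ℤ_11 but not a unit; v_11(x) = 3 > 0

ℤ_11 = {x ∈ ℚ_11 : v_11(x) ≥ 0} and ℤ_11^× = {x ∈ ℤ_11 : v_11(x) = 0}. Here v_11(22627/25) = v_11(num) − v_11(den) = 3; compare against these criteria.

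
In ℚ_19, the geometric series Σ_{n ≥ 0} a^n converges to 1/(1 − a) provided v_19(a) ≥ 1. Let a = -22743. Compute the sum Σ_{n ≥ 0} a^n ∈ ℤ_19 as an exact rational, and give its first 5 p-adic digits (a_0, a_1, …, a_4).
Σ a^n = 1/(1 − a) = 1/22744;  first 5 digits = (1, 0, 13, 15, 16)

v_19(a) = 2 ≥ 1, so the series converges in ℤ_19 to 1/(1 − a) = 1/(1 − (-22743)) = 1/22744. Expand this rational in ℤ_19: compute digits iteratively via d_i = x_i mod 19, x_{i+1} = (x_i − d_i)/19. The first 5 digits are (1, 0, 13, 15, 16).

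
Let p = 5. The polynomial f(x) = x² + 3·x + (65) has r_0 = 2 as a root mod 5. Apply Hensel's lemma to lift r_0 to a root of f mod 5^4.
r_3 = 527 (mod 625)

Hensel: r_{i+1} = r_i − f(r_i)·(f′(r_i))^{-1} mod 5^{i+2}, f′(x) = 2x + 3. Iterate:
  r_0 = 2 (mod 5)
  r_1 = 2 (mod 25)
  r_2 = 27 (mod 125)
  r_3 = 527 (mod 625)
Final: r = 527 satisfies f(r) ≡ 0 mod 5^4.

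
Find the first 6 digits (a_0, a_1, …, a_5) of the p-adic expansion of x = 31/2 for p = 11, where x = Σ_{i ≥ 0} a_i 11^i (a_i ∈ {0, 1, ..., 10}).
(a_0, …, a_5) = (10, 6, 5, 5, 5, 5)

v_11(31/2) = 0 (numerator and denominator both coprime to 11), so x ∈ ℤ_11^×. Compute digits iteratively via a_i = x_i mod 11, x_{i+1} = (x_i − a_i)/11, with x_0 = x:
  x_0 = 31/2;  a_0 = 10;  x_1 = (x_0 − 10)/11 = 1/2
  x_1 = 1/2;  a_1 = 6;  x_2 = (x_1 − 6)/11 = -1/2
  x_2 = -1/2;  a_2 = 5;  x_3 = (x_2 − 5)/11 = -1/2
  x_3 = -1/2;  a_3 = 5;  x_4 = (x_3 − 5)/11 = -1/2
  x_4 = -1/2;  a_4 = 5;  x_5 = (x_4 − 5)/11 = -1/2
  x_5 = -1/2;  a_5 = 5;  x_6 = (x_5 − 5)/11 = -1/2
Digits: (10, 6, 5, 5, 5, 5).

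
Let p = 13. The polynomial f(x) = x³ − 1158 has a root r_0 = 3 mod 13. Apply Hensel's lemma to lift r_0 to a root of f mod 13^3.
r_2 = 120 (mod 2197)

Hensel: r_{i+1} = r_i − f(r_i)/f′(r_i) mod 13^{i+2}, where f′(x) = 3x². Iterate:
  r_0 = 3 (mod 13)
  r_1 = 120 (mod 169)
  r_2 = 120 (mod 2197)
Final: r = 120 with f(r) ≡ 0 mod 13^3.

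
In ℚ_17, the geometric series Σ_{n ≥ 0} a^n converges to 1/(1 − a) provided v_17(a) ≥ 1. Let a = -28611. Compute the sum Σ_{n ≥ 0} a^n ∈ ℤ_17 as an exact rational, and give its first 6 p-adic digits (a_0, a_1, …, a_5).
Σ a^n = 1/(1 − a) = 1/28612;  first 6 digits = (1, 0, 3, 11, 8, 15)

v_17(a) = 2 ≥ 1, so the series converges in ℤ_17 to 1/(1 − a) = 1/(1 − (-28611)) = 1/28612. Expand this rational in ℤ_17: compute digits iteratively via d_i = x_i mod 17, x_{i+1} = (x_i − d_i)/17. The first 6 digits are (1, 0, 3, 11, 8, 15).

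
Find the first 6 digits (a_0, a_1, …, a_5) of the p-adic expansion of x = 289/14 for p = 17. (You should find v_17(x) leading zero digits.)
(a_0, …, a_5) = (0, 0, 11, 3, 1, 6)

v_17(289/14) = 2, so a_0 = ... = a_1 = 0. Factor out: x = 17^2 · u with u = 1/14 a unit in ℤ_17. Expand u iteratively via a_{v+i} = u_i mod 17, u_{i+1} = (u_i − a_{v+i})/17:
  u_0 = 1/14;  a_2 = 11;  u_1 = (u_0 − 11)/17 = -9/14
  u_1 = -9/14;  a_3 = 3;  u_2 = (u_1 − 3)/17 = -3/14
  u_2 = -3/14;  a_4 = 1;  u_3 = (u_2 − 1)/17 = -1/14
  u_3 = -1/14;  a_5 = 6;  u_4 = (u_3 − 6)/17 = -5/14
Digits: (0, 0, 11, 3, 1, 6).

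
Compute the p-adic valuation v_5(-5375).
v_5(-5375) = 3

v_5(n) is the largest exponent k such that 5^k divides n. Factor out: -5375 = -5^3 · 43. (Sign doesn't affect v_p.) So v_5(-5375) = 3.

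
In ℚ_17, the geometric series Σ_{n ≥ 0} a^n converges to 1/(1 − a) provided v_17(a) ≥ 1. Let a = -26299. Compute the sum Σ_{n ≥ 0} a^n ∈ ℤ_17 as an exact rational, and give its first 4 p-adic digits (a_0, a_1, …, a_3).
Σ a^n = 1/(1 − a) = 1/26300;  first 4 digits = (1, 0, 11, 11)

v_17(a) = 2 ≥ 1, so the series converges in ℤ_17 to 1/(1 − a) = 1/(1 − (-26299)) = 1/26300. Expand this rational in ℤ_17: compute digits iteratively via d_i = x_i mod 17, x_{i+1} = (x_i − d_i)/17. The first 4 digits are (1, 0, 11, 11).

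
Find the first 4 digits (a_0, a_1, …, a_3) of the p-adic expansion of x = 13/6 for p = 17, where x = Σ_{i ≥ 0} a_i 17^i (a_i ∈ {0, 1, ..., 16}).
(a_0, …, a_3) = (5, 14, 2, 14)

v_17(13/6) = 0 (numerator and denominator both coprime to 17), so x ∈ ℤ_17^×. Compute digits iteratively via a_i = x_i mod 17, x_{i+1} = (x_i − a_i)/17, with x_0 = x:
  x_0 = 13/6;  a_0 = 5;  x_1 = (x_0 − 5)/17 = -1/6
  x_1 = -1/6;  a_1 = 14;  x_2 = (x_1 − 14)/17 = -5/6
  x_2 = -5/6;  a_2 = 2;  x_3 = (x_2 − 2)/17 = -1/6
  x_3 = -1/6;  a_3 = 14;  x_4 = (x_3 − 14)/17 = -5/6
Digits: (5, 14, 2, 14).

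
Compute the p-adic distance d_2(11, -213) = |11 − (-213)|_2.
d_2(11, -213) = 1/32

Step 1 — x − y = 11 − (-213) = 224. Step 2 — v_2(224) = 5 (factor: 224 = (2^5 · 7); the sign does not affect v_p). Step 3 — |x − y|_2 = 2^{-5} = 1/32.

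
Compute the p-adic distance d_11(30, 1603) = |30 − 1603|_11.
d_11(30, 1603) = 1/121

Step 1 — x − y = 30 − 1603 = -1573. Step 2 — v_11(-1573) = 2 (factor: -1573 = −(11^2 · 13); the sign does not affect v_p). Step 3 — |x − y|_11 = 11^{-2} = 1/121.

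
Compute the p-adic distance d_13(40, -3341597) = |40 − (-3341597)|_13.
d_13(40, -3341597) = 1/371293

Step 1 — x − y = 40 − (-3341597) = 3341637. Step 2 — v_13(3341637) = 5 (factor: 3341637 = (13^5 · 9); the sign does not affect v_p). Step 3 — |x − y|_13 = 13^{-5} = 1/371293.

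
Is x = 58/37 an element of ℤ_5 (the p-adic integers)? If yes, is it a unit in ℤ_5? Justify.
x ∈ ℤ_5^× (unit); v_5(x) = 0

ℤ_5 = {x ∈ ℚ_5 : v_5(x) ≥ 0} and ℤ_5^× = {x ∈ ℤ_5 : v_5(x) = 0}. Here v_5(58/37) = v_5(num) − v_5(den) = 0; compare against these criteria.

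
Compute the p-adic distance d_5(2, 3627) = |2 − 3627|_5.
d_5(2, 3627) = 1/125

Step 1 — x − y = 2 − 3627 = -3625. Step 2 — v_5(-3625) = 3 (factor: -3625 = −(5^3 · 29); the sign does not affect v_p). Step 3 — |x − y|_5 = 5^{-3} = 1/125.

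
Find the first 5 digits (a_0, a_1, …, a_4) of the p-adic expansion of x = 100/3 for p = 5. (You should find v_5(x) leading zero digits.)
(a_0, …, a_4) = (0, 0, 3, 3, 1)

v_5(100/3) = 2, so a_0 = ... = a_1 = 0. Factor out: x = 5^2 · u with u = 4/3 a unit in ℤ_5. Expand u iteratively via a_{v+i} = u_i mod 5, u_{i+1} = (u_i − a_{v+i})/5:
  u_0 = 4/3;  a_2 = 3;  u_1 = (u_0 − 3)/5 = -1/3
  u_1 = -1/3;  a_3 = 3;  u_2 = (u_1 − 3)/5 = -2/3
  u_2 = -2/3;  a_4 = 1;  u_3 = (u_2 − 1)/5 = -1/3
Digits: (0, 0, 3, 3, 1).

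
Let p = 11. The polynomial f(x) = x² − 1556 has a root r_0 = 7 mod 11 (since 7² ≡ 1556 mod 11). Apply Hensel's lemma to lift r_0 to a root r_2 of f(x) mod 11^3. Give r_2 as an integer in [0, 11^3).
r_2 = 1316 (mod 1331)

Hensel's recurrence: r_{i+1} = r_i − f(r_i)·(f′(r_i))^{-1} mod 11^{i+2}, with f′(x) = 2x. Iterate:
  r_0 = 7 (mod 11)
  r_1 = 106 (mod 121)
  r_2 = 1316 (mod 1331)
Final: r_2 = 1316, and one checks f(r_2) ≡ 0 mod 11^3.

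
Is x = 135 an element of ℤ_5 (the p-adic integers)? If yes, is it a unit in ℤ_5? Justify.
x ∈ ℤ_5 but not a unit; v_5(x) = 1 > 0

ℤ_5 = {x ∈ ℚ_5 : v_5(x) ≥ 0} and ℤ_5^× = {x ∈ ℤ_5 : v_5(x) = 0}. Here v_5(135) = v_5(num) − v_5(den) = 1; compare against these criteria.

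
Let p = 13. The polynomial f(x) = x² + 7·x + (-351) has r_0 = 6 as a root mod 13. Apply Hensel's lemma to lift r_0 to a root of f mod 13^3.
r_2 = 981 (mod 2197)

Hensel: r_{i+1} = r_i − f(r_i)·(f′(r_i))^{-1} mod 13^{i+2}, f′(x) = 2x + 7. Iterate:
  r_0 = 6 (mod 13)
  r_1 = 136 (mod 169)
  r_2 = 981 (mod 2197)
Final: r = 981 satisfies f(r) ≡ 0 mod 13^3.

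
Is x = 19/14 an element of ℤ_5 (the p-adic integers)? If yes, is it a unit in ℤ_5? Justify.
x ∈ ℤ_5^× (unit); v_5(x) = 0

ℤ_5 = {x ∈ ℚ_5 : v_5(x) ≥ 0} and ℤ_5^× = {x ∈ ℤ_5 : v_5(x) = 0}. Here v_5(19/14) = v_5(num) − v_5(den) = 0; compare against these criteria.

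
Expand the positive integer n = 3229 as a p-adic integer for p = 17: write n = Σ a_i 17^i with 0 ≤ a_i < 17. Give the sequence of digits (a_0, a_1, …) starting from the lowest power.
(a_0, a_1, …) = (16, 2, 11)

Repeated division by 17 gives the digits low-to-high: 3229 = 16 + 2·17^1 + 11·17^2. Digit sequence: (16, 2, 11).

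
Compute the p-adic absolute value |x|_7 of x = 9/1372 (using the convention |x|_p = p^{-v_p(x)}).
|9/1372|_7 = 343

Step 1 — compute v_7(x) by factoring powers of 7 out of the numerator and denominator: v_7(9/1372) = -3. Step 2 — apply |x|_p = p^{-v_p(x)} = 7^{3} = 343.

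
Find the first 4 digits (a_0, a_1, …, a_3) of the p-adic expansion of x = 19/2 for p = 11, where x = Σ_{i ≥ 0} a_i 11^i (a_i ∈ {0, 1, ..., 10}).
(a_0, …, a_3) = (4, 6, 5, 5)

v_11(19/2) = 0 (numerator and denominator both coprime to 11), so x ∈ ℤ_11^×. Compute digits iteratively via a_i = x_i mod 11, x_{i+1} = (x_i − a_i)/11, with x_0 = x:
  x_0 = 19/2;  a_0 = 4;  x_1 = (x_0 − 4)/11 = 1/2
  x_1 = 1/2;  a_1 = 6;  x_2 = (x_1 − 6)/11 = -1/2
  x_2 = -1/2;  a_2 = 5;  x_3 = (x_2 − 5)/11 = -1/2
  x_3 = -1/2;  a_3 = 5;  x_4 = (x_3 − 5)/11 = -1/2
Digits: (4, 6, 5, 5).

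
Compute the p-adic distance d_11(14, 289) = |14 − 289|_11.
d_11(14, 289) = 1/11

Step 1 — x − y = 14 − 289 = -275. Step 2 — v_11(-275) = 1 (factor: -275 = −(11^1 · 25); the sign does not affect v_p). Step 3 — |x − y|_11 = 11^{-1} = 1/11.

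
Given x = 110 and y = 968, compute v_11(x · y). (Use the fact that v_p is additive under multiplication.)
v_11(106480) = 3

v_p(x) = 1 (factor: 110 = 11^1 · 10); v_p(y) = 2 (factor: 968 = 11^2 · 8). Additivity: v_p(xy) = v_p(x) + v_p(y) = 1 + 2 = 3. (Direct check: xy = 106480 = 11^3 · (80).)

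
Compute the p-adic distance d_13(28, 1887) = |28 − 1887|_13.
d_13(28, 1887) = 1/169

Step 1 — x − y = 28 − 1887 = -1859. Step 2 — v_13(-1859) = 2 (factor: -1859 = −(13^2 · 11); the sign does not affect v_p). Step 3 — |x − y|_13 = 13^{-2} = 1/169.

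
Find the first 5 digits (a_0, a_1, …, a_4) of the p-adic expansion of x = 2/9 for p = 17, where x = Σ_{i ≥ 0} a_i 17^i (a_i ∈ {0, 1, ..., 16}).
(a_0, …, a_4) = (4, 13, 3, 13, 3)

v_17(2/9) = 0 (numerator and denominator both coprime to 17), so x ∈ ℤ_17^×. Compute digits iteratively via a_i = x_i mod 17, x_{i+1} = (x_i − a_i)/17, with x_0 = x:
  x_0 = 2/9;  a_0 = 4;  x_1 = (x_0 − 4)/17 = -2/9
  x_1 = -2/9;  a_1 = 13;  x_2 = (x_1 − 13)/17 = -7/9
  x_2 = -7/9;  a_2 = 3;  x_3 = (x_2 − 3)/17 = -2/9
  x_3 = -2/9;  a_3 = 13;  x_4 = (x_3 − 13)/17 = -7/9
  x_4 = -7/9;  a_4 = 3;  x_5 = (x_4 − 3)/17 = -2/9
Digits: (4, 13, 3, 13, 3).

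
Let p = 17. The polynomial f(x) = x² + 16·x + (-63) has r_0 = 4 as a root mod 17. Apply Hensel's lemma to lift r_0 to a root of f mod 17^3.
r_2 = 3387 (mod 4913)

Hensel: r_{i+1} = r_i − f(r_i)·(f′(r_i))^{-1} mod 17^{i+2}, f′(x) = 2x + 16. Iterate:
  r_0 = 4 (mod 17)
  r_1 = 208 (mod 289)
  r_2 = 3387 (mod 4913)
Final: r = 3387 satisfies f(r) ≡ 0 mod 17^3.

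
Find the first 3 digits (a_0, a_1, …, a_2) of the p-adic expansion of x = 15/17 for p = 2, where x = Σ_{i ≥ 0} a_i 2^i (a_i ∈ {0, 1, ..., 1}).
(a_0, …, a_2) = (1, 1, 1)

v_2(15/17) = 0 (numerator and denominator both coprime to 2), so x ∈ ℤ_2^×. Compute digits iteratively via a_i = x_i mod 2, x_{i+1} = (x_i − a_i)/2, with x_0 = x:
  x_0 = 15/17;  a_0 = 1;  x_1 = (x_0 − 1)/2 = -1/17
  x_1 = -1/17;  a_1 = 1;  x_2 = (x_1 − 1)/2 = -9/17
  x_2 = -9/17;  a_2 = 1;  x_3 = (x_2 − 1)/2 = -13/17
Digits: (1, 1, 1).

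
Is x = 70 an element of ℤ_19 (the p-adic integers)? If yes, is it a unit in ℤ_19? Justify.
x ∈ ℤ_19^× (unit); v_19(x) = 0

ℤ_19 = {x ∈ ℚ_19 : v_19(x) ≥ 0} and ℤ_19^× = {x ∈ ℤ_19 : v_19(x) = 0}. Here v_19(70) = v_19(num) − v_19(den) = 0; compare against these criteria.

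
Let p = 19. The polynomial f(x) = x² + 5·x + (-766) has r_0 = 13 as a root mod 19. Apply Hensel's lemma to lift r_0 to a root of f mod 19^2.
r_1 = 298 (mod 361)

Hensel: r_{i+1} = r_i − f(r_i)·(f′(r_i))^{-1} mod 19^{i+2}, f′(x) = 2x + 5. Iterate:
  r_0 = 13 (mod 19)
  r_1 = 298 (mod 361)
Final: r = 298 satisfies f(r) ≡ 0 mod 19^2.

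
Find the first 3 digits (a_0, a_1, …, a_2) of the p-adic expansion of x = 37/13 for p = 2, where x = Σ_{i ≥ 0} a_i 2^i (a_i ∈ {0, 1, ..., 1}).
(a_0, …, a_2) = (1, 0, 0)

v_2(37/13) = 0 (numerator and denominator both coprime to 2), so x ∈ ℤ_2^×. Compute digits iteratively via a_i = x_i mod 2, x_{i+1} = (x_i − a_i)/2, with x_0 = x:
  x_0 = 37/13;  a_0 = 1;  x_1 = (x_0 − 1)/2 = 12/13
  x_1 = 12/13;  a_1 = 0;  x_2 = (x_1 − 0)/2 = 6/13
  x_2 = 6/13;  a_2 = 0;  x_3 = (x_2 − 0)/2 = 3/13
Digits: (1, 0, 0).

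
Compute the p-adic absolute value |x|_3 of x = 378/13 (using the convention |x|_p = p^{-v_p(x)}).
|378/13|_3 = 1/27

Step 1 — compute v_3(x) by factoring powers of 3 out of the numerator and denominator: v_3(378/13) = 3. Step 2 — apply |x|_p = p^{-v_p(x)} = 3^{-3} = 1/27.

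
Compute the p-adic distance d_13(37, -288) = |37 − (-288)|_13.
d_13(37, -288) = 1/13

Step 1 — x − y = 37 − (-288) = 325. Step 2 — v_13(325) = 1 (factor: 325 = (13^1 · 25); the sign does not affect v_p). Step 3 — |x − y|_13 = 13^{-1} = 1/13.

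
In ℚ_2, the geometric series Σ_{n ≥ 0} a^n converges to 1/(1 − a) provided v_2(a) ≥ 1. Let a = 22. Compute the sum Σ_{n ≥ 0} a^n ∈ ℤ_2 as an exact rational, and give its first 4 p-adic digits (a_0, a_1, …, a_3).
Σ a^n = 1/(1 − a) = -1/21;  first 4 digits = (1, 1, 0, 0)

v_2(a) = 1 ≥ 1, so the series converges in ℤ_2 to 1/(1 − a) = 1/(1 − 22) = -1/21. Expand this rational in ℤ_2: compute digits iteratively via d_i = x_i mod 2, x_{i+1} = (x_i − d_i)/2. The first 4 digits are (1, 1, 0, 0).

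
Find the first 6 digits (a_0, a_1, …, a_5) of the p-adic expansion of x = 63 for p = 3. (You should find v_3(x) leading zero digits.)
(a_0, …, a_5) = (0, 0, 1, 2, 0, 0)

v_3(63) = 2, so a_0 = ... = a_1 = 0. Factor out: x = 3^2 · u with u = 7 a unit in ℤ_3. Expand u iteratively via a_{v+i} = u_i mod 3, u_{i+1} = (u_i − a_{v+i})/3:
  u_0 = 7;  a_2 = 1;  u_1 = (u_0 − 1)/3 = 2
  u_1 = 2;  a_3 = 2;  u_2 = (u_1 − 2)/3 = 0
  u_2 = 0;  a_4 = 0;  u_3 = (u_2 − 0)/3 = 0
  u_3 = 0;  a_5 = 0;  u_4 = (u_3 − 0)/3 = 0
Digits: (0, 0, 1, 2, 0, 0).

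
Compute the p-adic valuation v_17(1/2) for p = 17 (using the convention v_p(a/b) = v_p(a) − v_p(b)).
v_17(1/2) = 0

Factor powers of 17 from the numerator and denominator of the reduced fraction: 1 = 17^0 · 1 and 2 = 17^0 · 2. Apply v_p(a/b) = v_p(a) − v_p(b): v_17(1/2) = 0 − 0 = 0.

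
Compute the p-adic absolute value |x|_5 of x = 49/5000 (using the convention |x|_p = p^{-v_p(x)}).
|49/5000|_5 = 625

Step 1 — compute v_5(x) by factoring powers of 5 out of the numerator and denominator: v_5(49/5000) = -4. Step 2 — apply |x|_p = p^{-v_p(x)} = 5^{4} = 625.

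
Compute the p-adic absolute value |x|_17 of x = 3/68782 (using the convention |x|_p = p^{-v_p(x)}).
|3/68782|_17 = 4913

Step 1 — compute v_17(x) by factoring powers of 17 out of the numerator and denominator: v_17(3/68782) = -3. Step 2 — apply |x|_p = p^{-v_p(x)} = 17^{3} = 4913.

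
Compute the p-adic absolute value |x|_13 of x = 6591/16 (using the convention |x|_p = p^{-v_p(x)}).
|6591/16|_13 = 1/2197

Step 1 — compute v_13(x) by factoring powers of 13 out of the numerator and denominator: v_13(6591/16) = 3. Step 2 — apply |x|_p = p^{-v_p(x)} = 13^{-3} = 1/2197.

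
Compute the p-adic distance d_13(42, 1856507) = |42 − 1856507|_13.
d_13(42, 1856507) = 1/371293

Step 1 — x − y = 42 − 1856507 = -1856465. Step 2 — v_13(-1856465) = 5 (factor: -1856465 = −(13^5 · 5); the sign does not affect v_p). Step 3 — |x − y|_13 = 13^{-5} = 1/371293.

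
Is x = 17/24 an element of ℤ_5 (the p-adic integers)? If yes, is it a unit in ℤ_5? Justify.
x ∈ ℤ_5^× (unit); v_5(x) = 0

ℤ_5 = {x ∈ ℚ_5 : v_5(x) ≥ 0} and ℤ_5^× = {x ∈ ℤ_5 : v_5(x) = 0}. Here v_5(17/24) = v_5(num) − v_5(den) = 0; compare against these criteria.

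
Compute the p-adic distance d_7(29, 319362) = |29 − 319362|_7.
d_7(29, 319362) = 1/16807

Step 1 — x − y = 29 − 319362 = -319333. Step 2 — v_7(-319333) = 5 (factor: -319333 = −(7^5 · 19); the sign does not affect v_p). Step 3 — |x − y|_7 = 7^{-5} = 1/16807.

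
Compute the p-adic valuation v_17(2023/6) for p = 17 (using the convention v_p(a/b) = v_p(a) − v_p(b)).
v_17(2023/6) = 2

Factor powers of 17 from the numerator and denominator of the reduced fraction: 2023 = 17^2 · 7 and 6 = 17^0 · 6. Apply v_p(a/b) = v_p(a) − v_p(b): v_17(2023/6) = 2 − 0 = 2.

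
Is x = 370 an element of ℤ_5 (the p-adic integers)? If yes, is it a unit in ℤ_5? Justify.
x ∈ ℤ_5 but not a unit; v_5(x) = 1 > 0

ℤ_5 = {x ∈ ℚ_5 : v_5(x) ≥ 0} and ℤ_5^× = {x ∈ ℤ_5 : v_5(x) = 0}. Here v_5(370) = v_5(num) − v_5(den) = 1; compare against these criteria.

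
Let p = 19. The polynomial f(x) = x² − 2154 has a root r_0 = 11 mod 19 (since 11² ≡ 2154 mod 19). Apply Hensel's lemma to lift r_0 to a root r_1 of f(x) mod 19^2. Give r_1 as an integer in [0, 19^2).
r_1 = 87 (mod 361)

Hensel's recurrence: r_{i+1} = r_i − f(r_i)·(f′(r_i))^{-1} mod 19^{i+2}, with f′(x) = 2x. Iterate:
  r_0 = 11 (mod 19)
  r_1 = 87 (mod 361)
Final: r_1 = 87, and one checks f(r_1) ≡ 0 mod 19^2.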